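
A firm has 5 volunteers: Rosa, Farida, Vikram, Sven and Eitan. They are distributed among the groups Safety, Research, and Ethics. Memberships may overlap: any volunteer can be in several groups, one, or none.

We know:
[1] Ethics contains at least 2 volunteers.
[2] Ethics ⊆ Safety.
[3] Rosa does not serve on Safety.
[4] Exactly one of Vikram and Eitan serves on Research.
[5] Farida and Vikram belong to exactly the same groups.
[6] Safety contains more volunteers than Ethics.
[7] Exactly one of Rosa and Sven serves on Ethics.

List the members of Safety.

Safety = {Eitan, Farida, Sven, Vikram}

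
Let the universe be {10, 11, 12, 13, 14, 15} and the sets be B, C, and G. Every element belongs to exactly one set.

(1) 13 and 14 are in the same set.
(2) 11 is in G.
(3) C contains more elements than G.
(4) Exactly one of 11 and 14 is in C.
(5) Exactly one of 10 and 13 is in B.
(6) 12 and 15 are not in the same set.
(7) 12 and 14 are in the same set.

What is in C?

C = {12, 13, 14}

From (2): 11 ∈ G.
(4) (exactly one): 14 ∈ C.
(7): 12 matches 14: 12 ∉ B.
(7): 12 matches 14: 12 ∈ C.
(1): 13 matches 14: 13 ∉ B.
(1): 13 matches 14: 13 ∈ C.
(5) (exactly one): 10 ∈ B.
(6): 15 ∉ C.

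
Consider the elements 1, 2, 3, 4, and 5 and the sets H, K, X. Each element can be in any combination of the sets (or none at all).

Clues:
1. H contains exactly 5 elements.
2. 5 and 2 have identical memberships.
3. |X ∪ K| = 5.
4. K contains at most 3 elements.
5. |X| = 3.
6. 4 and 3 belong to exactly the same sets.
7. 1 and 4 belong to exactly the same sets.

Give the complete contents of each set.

H = {1, 2, 3, 4, 5}; K = {2, 5}; X = {1, 3, 4}

(1): only 5 candidates remain for H, so all are in.
Suppose 1 ∈ K: no assignment then satisfies all the clues, so 1 ∉ K.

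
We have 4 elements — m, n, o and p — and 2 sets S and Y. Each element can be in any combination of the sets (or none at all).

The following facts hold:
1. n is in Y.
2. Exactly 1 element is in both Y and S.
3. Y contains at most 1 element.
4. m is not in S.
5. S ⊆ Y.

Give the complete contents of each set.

S = {n}; Y = {n}

From (1): n ∈ Y.
From (4): m ∉ S.
(3): Y already has 1, so the rest are out.
(5) contrapositive: o ∉ S.
(5) contrapositive: p ∉ S.
Suppose n ∉ S: no assignment then satisfies all the clues, so n ∈ S.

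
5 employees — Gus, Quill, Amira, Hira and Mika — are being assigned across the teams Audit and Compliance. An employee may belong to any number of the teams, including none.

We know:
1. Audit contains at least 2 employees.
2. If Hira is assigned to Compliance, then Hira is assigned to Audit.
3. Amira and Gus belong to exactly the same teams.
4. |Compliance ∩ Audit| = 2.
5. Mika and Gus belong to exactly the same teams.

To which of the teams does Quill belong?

Quill: Audit, Compliance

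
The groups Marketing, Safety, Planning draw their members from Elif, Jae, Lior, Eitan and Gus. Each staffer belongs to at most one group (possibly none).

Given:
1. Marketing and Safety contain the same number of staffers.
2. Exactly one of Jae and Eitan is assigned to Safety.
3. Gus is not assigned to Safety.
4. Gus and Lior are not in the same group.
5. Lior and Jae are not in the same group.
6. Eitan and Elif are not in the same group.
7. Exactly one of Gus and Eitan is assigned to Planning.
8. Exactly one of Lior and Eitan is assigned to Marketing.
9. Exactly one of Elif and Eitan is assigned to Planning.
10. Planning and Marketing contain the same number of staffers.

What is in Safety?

Safety = {Jae}

From (3): Gus ∉ Safety.
Suppose Elif ∈ Safety: no assignment then satisfies all the clues, so Elif ∉ Safety.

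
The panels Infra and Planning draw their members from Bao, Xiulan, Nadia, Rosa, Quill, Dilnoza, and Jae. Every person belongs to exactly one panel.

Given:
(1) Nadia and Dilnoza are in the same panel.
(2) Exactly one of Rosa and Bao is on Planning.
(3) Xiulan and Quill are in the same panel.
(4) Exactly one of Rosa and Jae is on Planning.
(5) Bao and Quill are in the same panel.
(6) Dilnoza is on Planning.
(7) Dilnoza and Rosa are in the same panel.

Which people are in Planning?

Planning = {Dilnoza, Nadia, Rosa}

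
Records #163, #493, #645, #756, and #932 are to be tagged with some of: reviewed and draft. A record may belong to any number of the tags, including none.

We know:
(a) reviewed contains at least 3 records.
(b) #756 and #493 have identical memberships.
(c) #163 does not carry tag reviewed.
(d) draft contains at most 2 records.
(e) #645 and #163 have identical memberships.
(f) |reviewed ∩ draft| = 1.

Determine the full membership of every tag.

From (c): #163 ∉ reviewed.
(e): #645 matches #163: #645 ∉ reviewed.
(a): only 3 candidates remain for reviewed, so all are in.
Suppose #163 ∈ draft: no assignment then satisfies all the clues, so #163 ∉ draft.

reviewed = {#493, #756, #932}; draft = {#932}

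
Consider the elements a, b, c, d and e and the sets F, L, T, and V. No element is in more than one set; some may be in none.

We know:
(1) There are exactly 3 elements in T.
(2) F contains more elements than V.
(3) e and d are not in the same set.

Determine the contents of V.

V = {}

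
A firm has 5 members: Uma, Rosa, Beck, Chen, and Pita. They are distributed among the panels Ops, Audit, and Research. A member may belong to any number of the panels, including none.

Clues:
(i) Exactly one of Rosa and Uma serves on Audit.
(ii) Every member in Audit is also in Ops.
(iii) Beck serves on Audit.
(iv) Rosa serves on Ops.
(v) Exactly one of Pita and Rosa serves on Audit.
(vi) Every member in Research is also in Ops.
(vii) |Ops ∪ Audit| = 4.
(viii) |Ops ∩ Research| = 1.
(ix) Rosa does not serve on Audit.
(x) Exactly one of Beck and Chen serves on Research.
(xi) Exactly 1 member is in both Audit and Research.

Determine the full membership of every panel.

Ops = {Beck, Pita, Rosa, Uma}; Audit = {Beck, Pita, Uma}; Research = {Beck}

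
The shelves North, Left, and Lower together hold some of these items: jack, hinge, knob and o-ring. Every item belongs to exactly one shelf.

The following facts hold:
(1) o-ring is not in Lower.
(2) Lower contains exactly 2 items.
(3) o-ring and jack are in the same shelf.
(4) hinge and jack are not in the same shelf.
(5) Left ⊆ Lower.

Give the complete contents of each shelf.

From (1): o-ring ∉ Lower.
(3): jack matches o-ring: jack ∉ Lower.
(5) contrapositive: jack ∉ Left.
(5) contrapositive: o-ring ∉ Left.
Only one shelf left: jack ∈ North.
Only one shelf left: o-ring ∈ North.
(2): only 2 candidates remain for Lower, so all are in.

North = {jack, o-ring}; Left = {}; Lower = {hinge, knob}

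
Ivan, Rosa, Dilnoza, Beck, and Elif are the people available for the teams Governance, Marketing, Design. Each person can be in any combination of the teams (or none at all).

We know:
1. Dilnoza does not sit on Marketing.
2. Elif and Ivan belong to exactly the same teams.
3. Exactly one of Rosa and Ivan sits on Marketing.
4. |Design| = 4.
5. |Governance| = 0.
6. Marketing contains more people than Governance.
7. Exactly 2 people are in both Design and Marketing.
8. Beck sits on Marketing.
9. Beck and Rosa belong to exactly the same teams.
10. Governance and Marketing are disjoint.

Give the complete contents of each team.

Governance = {}; Marketing = {Beck, Rosa}; Design = {Beck, Elif, Ivan, Rosa}

From (1): Dilnoza ∉ Marketing.
From (8): Beck ∈ Marketing.
(5): Governance already has 0, so the rest are out.
(9): Rosa matches Beck: Rosa ∈ Marketing.
(3) (exactly one): Ivan ∉ Marketing.
(2): Elif matches Ivan: Elif ∉ Marketing.
Suppose Ivan ∉ Design: no assignment then satisfies all the clues, so Ivan ∈ Design.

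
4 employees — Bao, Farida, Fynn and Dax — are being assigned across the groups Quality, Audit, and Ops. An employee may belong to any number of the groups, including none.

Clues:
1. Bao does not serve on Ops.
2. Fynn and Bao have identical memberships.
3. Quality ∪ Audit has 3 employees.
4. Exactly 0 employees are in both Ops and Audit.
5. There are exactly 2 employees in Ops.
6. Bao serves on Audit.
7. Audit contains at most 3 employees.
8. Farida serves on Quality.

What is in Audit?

From (1): Bao ∉ Ops.
From (6): Bao ∈ Audit.
From (8): Farida ∈ Quality.
(2): Fynn matches Bao: Fynn ∈ Audit.
(2): Fynn matches Bao: Fynn ∉ Ops.
(5): only 2 candidates remain for Ops, so all are in.
Suppose Farida ∈ Audit: no assignment then satisfies all the clues, so Farida ∉ Audit.

Audit = {Bao, Fynn}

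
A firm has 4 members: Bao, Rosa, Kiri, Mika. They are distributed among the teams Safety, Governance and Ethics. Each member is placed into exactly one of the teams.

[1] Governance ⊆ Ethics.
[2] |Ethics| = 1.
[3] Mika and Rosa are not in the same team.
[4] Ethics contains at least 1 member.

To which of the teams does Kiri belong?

Kiri: Safety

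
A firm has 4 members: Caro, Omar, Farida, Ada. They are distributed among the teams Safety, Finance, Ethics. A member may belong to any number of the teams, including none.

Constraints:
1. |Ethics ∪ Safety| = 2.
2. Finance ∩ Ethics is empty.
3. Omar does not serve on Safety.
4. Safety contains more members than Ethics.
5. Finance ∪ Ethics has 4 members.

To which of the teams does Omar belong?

From (3): Omar ∉ Safety.
Suppose Omar ∉ Finance: no assignment then satisfies all the clues, so Omar ∈ Finance.

Omar: Finance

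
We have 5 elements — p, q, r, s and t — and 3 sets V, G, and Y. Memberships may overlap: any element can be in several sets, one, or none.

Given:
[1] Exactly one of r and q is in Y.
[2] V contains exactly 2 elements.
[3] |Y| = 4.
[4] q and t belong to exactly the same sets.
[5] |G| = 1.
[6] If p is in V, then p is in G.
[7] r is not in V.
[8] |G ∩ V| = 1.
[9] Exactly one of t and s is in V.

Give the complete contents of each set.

V = {p, s}; G = {p}; Y = {p, q, s, t}

From (7): r ∉ V.
Suppose p ∉ V: no assignment then satisfies all the clues, so p ∈ V.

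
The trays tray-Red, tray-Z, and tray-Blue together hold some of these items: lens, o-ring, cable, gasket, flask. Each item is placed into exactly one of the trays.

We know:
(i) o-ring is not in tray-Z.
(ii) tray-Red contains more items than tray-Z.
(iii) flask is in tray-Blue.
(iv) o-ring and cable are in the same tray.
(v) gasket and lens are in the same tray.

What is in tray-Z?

From (i): o-ring ∉ tray-Z.
From (iii): flask ∈ tray-Blue.
(iv): cable matches o-ring: cable ∉ tray-Z.
Suppose lens ∈ tray-Z: no assignment then satisfies all the clues, so lens ∉ tray-Z.

tray-Z = {}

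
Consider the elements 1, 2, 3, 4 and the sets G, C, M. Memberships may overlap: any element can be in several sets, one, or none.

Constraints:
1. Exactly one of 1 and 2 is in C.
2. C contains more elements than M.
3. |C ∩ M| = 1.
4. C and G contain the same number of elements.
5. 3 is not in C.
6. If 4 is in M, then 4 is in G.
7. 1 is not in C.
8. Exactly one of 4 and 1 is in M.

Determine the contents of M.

M = {4}

From (5): 3 ∉ C.
From (7): 1 ∉ C.
(1) (exactly one): 2 ∈ C.
Suppose 1 ∈ M: no assignment then satisfies all the clues, so 1 ∉ M.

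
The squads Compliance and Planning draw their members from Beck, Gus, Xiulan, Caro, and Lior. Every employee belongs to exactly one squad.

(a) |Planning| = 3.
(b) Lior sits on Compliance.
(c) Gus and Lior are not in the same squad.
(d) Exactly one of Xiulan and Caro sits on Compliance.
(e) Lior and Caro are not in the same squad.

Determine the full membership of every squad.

Compliance = {Lior, Xiulan}; Planning = {Beck, Caro, Gus}

From (b): Lior ∈ Compliance.
(c): Gus ∉ Compliance.
(e): Caro ∉ Compliance.
Only one squad left: Gus ∈ Planning.
Only one squad left: Caro ∈ Planning.
(d) (exactly one): Xiulan ∈ Compliance.
(a): only 3 candidates remain for Planning, so all are in.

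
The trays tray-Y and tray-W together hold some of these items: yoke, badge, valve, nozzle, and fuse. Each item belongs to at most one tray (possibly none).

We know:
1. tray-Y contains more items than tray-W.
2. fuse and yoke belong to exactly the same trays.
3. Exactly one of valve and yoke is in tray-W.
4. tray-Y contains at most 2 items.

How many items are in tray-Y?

2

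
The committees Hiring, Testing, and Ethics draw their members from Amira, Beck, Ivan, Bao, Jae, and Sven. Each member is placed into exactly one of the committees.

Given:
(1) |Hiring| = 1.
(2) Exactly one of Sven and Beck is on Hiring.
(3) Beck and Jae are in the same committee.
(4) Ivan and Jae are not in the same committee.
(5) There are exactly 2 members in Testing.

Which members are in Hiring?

Hiring = {Sven}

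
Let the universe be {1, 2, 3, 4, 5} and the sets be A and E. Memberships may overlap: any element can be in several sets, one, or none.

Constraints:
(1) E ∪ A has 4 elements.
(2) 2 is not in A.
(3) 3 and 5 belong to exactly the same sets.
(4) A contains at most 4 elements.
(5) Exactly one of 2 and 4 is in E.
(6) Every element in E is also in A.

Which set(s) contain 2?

2: none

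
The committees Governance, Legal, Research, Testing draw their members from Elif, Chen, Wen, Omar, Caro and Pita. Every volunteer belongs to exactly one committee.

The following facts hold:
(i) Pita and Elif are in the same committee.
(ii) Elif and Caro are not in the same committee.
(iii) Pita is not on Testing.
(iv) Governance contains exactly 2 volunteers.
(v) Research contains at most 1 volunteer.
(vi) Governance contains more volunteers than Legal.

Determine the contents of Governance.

Governance = {Elif, Pita}

From (iii): Pita ∉ Testing.
(i): Elif matches Pita: Elif ∉ Testing.
Suppose Elif ∉ Governance: no assignment then satisfies all the clues, so Elif ∈ Governance.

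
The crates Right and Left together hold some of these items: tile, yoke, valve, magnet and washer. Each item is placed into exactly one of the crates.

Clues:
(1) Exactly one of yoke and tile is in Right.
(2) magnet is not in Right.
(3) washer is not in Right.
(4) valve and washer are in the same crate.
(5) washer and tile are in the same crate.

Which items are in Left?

From (2): magnet ∉ Right.
From (3): washer ∉ Right.
(4): valve matches washer: valve ∉ Right.
(5): tile matches washer: tile ∉ Right.
Only one crate left: tile ∈ Left.
Only one crate left: valve ∈ Left.
Only one crate left: magnet ∈ Left.
Only one crate left: washer ∈ Left.
(1) (exactly one): yoke ∈ Right.

Left = {magnet, tile, valve, washer}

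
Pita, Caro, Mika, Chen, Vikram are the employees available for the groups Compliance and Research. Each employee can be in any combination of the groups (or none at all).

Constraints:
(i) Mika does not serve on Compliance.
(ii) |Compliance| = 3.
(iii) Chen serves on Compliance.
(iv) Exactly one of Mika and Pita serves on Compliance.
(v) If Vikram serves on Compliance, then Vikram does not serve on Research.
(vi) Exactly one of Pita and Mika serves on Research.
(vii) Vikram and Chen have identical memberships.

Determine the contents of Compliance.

Compliance = {Chen, Pita, Vikram}

From (i): Mika ∉ Compliance.
From (iii): Chen ∈ Compliance.
(iv) (exactly one): Pita ∈ Compliance.
(vii): Vikram matches Chen: Vikram ∈ Compliance.
(ii): Compliance already has 3, so the rest are out.
(v): Vikram ∉ Research.
(vii): Chen matches Vikram: Chen ∉ Research.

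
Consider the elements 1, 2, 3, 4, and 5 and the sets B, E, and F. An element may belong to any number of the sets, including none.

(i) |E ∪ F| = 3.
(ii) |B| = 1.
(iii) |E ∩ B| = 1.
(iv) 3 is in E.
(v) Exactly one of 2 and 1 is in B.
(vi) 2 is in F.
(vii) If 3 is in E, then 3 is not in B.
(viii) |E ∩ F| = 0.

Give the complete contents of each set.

B = {1}; E = {1, 3}; F = {2}

From (iv): 3 ∈ E.
From (vi): 2 ∈ F.
(vii): 3 ∉ B.
Suppose 1 ∉ B: no assignment then satisfies all the clues, so 1 ∈ B.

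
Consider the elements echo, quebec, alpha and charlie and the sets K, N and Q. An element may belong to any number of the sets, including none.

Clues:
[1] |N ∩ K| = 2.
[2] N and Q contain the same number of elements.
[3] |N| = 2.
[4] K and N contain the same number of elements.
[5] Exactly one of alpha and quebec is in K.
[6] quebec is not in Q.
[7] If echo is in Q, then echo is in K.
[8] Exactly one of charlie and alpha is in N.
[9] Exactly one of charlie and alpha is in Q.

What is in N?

N = {alpha, echo}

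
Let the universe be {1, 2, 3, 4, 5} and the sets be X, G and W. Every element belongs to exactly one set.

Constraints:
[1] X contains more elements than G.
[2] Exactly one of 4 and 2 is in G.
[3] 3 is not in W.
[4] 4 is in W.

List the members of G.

G = {2}

From (3): 3 ∉ W.
From (4): 4 ∈ W.
(2) (exactly one): 2 ∈ G.
Suppose 1 ∈ G: no assignment then satisfies all the clues, so 1 ∉ G.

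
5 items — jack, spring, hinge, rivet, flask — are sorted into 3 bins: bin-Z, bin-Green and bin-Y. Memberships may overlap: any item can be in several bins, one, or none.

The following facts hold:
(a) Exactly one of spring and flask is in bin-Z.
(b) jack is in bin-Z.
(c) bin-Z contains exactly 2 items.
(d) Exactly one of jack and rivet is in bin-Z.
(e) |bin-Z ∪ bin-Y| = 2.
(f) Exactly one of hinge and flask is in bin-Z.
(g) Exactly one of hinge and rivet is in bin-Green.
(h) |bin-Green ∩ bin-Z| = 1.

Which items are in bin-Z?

bin-Z = {flask, jack}

From (b): jack ∈ bin-Z.
(d) (exactly one): rivet ∉ bin-Z.
Suppose spring ∈ bin-Z: no assignment then satisfies all the clues, so spring ∉ bin-Z.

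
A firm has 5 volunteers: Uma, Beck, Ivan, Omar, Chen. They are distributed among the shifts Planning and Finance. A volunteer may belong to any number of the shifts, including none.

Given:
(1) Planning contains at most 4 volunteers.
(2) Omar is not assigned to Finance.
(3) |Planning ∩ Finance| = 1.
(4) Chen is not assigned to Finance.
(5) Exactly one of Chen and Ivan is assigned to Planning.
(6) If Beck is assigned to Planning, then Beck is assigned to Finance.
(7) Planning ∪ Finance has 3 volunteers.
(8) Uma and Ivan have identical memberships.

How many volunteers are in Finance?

1

From (2): Omar ∉ Finance.
From (4): Chen ∉ Finance.
Suppose Uma ∈ Finance: no assignment then satisfies all the clues, so Uma ∉ Finance.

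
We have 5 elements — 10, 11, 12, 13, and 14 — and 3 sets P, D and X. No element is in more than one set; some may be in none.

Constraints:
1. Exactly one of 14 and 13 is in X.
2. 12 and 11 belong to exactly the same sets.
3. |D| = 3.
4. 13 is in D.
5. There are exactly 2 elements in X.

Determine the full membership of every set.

P = {}; D = {11, 12, 13}; X = {10, 14}

From (4): 13 ∈ D.
(1) (exactly one): 14 ∈ X.
Suppose 10 ∈ P: no assignment then satisfies all the clues, so 10 ∉ P.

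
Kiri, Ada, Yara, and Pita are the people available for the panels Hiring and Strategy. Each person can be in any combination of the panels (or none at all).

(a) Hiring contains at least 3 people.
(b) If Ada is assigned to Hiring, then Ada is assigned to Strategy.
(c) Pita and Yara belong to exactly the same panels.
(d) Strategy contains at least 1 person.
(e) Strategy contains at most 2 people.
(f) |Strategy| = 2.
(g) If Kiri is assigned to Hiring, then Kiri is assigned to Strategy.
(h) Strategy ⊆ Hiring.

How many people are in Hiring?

4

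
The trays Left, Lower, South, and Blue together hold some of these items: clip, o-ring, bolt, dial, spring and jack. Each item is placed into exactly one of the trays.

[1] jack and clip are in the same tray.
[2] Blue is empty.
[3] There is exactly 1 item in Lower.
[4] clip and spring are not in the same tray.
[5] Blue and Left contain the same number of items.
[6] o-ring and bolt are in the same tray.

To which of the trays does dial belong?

(2): Blue already has 0, so the rest are out.
Suppose dial ∈ Left: no assignment then satisfies all the clues, so dial ∉ Left.

dial: South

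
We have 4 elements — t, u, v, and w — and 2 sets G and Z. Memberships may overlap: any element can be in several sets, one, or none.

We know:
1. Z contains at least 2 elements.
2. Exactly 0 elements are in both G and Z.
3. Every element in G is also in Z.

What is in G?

G = {}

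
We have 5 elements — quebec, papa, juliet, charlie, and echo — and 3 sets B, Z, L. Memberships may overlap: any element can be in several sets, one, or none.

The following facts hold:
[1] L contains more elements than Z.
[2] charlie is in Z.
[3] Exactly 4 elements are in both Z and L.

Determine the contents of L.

L = {charlie, echo, juliet, papa, quebec}

From (2): charlie ∈ Z.
Suppose quebec ∉ L: no assignment then satisfies all the clues, so quebec ∈ L.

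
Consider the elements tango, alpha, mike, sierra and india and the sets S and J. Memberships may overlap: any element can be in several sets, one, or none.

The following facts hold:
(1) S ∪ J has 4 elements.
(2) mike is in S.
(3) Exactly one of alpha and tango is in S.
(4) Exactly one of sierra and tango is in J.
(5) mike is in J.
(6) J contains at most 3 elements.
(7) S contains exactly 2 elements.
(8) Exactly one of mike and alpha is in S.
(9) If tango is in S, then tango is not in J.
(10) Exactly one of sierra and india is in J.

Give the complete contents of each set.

From (2): mike ∈ S.
From (5): mike ∈ J.
(8) (exactly one): alpha ∉ S.
(3) (exactly one): tango ∈ S.
(7): S already has 2, so the rest are out.
(9): tango ∉ J.
(4) (exactly one): sierra ∈ J.
(10) (exactly one): india ∉ J.
Suppose alpha ∉ J: no assignment then satisfies all the clues, so alpha ∈ J.

S = {mike, tango}; J = {alpha, mike, sierra}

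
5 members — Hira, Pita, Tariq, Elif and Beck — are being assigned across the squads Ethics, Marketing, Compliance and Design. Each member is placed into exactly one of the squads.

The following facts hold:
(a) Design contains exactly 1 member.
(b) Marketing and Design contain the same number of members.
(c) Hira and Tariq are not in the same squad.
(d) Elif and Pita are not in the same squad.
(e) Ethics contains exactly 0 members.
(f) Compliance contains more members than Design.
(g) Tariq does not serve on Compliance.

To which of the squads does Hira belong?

From (g): Tariq ∉ Compliance.
(e): Ethics already has 0, so the rest are out.
Suppose Hira ∈ Marketing: no assignment then satisfies all the clues, so Hira ∉ Marketing.

Hira: Compliance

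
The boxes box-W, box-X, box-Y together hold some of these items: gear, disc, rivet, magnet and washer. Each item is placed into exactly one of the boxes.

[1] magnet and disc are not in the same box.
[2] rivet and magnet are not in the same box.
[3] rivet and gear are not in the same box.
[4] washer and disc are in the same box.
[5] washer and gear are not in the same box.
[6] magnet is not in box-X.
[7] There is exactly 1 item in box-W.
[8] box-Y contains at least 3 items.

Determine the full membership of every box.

From (6): magnet ∉ box-X.
Suppose gear ∈ box-W: no assignment then satisfies all the clues, so gear ∉ box-W.

box-W = {magnet}; box-X = {gear}; box-Y = {disc, rivet, washer}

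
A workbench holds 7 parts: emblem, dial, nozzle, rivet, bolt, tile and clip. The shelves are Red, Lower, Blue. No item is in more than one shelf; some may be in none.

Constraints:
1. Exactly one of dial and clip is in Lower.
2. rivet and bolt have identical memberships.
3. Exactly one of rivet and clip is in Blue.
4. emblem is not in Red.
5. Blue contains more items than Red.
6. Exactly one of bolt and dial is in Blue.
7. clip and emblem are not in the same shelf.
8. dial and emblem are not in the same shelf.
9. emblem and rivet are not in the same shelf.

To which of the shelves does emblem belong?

emblem: none

From (4): emblem ∉ Red.
Suppose emblem ∈ Lower: no assignment then satisfies all the clues, so emblem ∉ Lower.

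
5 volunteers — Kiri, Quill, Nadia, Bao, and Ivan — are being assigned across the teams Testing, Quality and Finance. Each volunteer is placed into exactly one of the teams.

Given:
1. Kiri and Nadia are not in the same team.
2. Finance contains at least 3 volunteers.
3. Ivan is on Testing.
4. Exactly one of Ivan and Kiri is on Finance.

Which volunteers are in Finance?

From (3): Ivan ∈ Testing.
(4) (exactly one): Kiri ∈ Finance.
(1): Nadia ∉ Finance.
(2): only 3 candidates remain for Finance, so all are in.

Finance = {Bao, Kiri, Quill}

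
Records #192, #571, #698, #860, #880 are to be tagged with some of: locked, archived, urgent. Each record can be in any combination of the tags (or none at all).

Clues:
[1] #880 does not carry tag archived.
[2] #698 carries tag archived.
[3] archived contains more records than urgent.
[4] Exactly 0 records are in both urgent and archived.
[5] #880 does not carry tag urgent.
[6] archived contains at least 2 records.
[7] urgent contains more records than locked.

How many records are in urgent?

1

From (1): #880 ∉ archived.
From (2): #698 ∈ archived.
From (5): #880 ∉ urgent.
Suppose #192 ∈ locked: no assignment then satisfies all the clues, so #192 ∉ locked.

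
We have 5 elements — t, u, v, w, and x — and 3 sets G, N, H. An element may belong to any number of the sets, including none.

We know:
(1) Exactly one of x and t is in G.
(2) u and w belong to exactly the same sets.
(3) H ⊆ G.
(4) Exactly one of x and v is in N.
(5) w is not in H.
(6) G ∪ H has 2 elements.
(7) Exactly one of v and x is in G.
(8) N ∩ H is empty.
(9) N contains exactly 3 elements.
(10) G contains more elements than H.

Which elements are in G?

From (5): w ∉ H.
(2): u matches w: u ∉ H.
Suppose t ∉ G: no assignment then satisfies all the clues, so t ∈ G.

G = {t, v}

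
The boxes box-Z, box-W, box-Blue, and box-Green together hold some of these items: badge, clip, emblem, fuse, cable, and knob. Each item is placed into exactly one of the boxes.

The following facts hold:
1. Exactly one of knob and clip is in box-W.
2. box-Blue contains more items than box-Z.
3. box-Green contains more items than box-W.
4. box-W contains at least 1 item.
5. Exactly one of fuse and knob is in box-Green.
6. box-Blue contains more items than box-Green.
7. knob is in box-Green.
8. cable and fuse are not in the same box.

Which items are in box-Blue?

box-Blue = {badge, emblem, fuse}

From (7): knob ∈ box-Green.
(1) (exactly one): clip ∈ box-W.
(5) (exactly one): fuse ∉ box-Green.
Suppose badge ∉ box-Blue: no assignment then satisfies all the clues, so badge ∈ box-Blue.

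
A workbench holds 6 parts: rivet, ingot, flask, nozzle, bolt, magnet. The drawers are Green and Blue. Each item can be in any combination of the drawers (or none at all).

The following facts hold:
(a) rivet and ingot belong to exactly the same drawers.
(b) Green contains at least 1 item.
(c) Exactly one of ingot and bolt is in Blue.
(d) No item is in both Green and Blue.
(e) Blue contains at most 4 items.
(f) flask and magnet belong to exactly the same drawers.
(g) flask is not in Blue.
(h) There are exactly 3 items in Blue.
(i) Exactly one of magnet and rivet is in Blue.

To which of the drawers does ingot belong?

From (g): flask ∉ Blue.
(f): magnet matches flask: magnet ∉ Blue.
(i) (exactly one): rivet ∈ Blue.
(a): ingot matches rivet: ingot ∈ Blue.
(c) (exactly one): bolt ∉ Blue.
(d) (disjoint): rivet ∉ Green.
(d) (disjoint): ingot ∉ Green.
(h): only 3 candidates remain for Blue, so all are in.
(d) (disjoint): nozzle ∉ Green.

ingot: Blue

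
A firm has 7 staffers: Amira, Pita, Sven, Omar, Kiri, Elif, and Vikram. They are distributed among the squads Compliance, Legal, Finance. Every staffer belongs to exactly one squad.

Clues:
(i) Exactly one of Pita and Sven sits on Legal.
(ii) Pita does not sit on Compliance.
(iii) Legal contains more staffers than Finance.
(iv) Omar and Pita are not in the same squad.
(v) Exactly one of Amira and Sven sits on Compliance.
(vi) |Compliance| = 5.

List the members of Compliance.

Compliance = {Elif, Kiri, Omar, Sven, Vikram}

From (ii): Pita ∉ Compliance.
Suppose Amira ∈ Compliance: no assignment then satisfies all the clues, so Amira ∉ Compliance.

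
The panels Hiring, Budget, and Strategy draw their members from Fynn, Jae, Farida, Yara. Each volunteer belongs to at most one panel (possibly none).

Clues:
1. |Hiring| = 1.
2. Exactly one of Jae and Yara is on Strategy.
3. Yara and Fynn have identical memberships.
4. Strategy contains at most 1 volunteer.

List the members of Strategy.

Strategy = {Jae}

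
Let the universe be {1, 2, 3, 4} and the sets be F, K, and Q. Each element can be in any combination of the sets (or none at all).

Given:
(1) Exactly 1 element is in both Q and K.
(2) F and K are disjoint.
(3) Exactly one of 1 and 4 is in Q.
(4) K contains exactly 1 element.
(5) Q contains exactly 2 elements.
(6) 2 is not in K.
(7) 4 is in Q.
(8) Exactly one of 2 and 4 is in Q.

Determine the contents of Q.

From (6): 2 ∉ K.
From (7): 4 ∈ Q.
(3) (exactly one): 1 ∉ Q.
(8) (exactly one): 2 ∉ Q.
(5): only 2 candidates remain for Q, so all are in.

Q = {3, 4}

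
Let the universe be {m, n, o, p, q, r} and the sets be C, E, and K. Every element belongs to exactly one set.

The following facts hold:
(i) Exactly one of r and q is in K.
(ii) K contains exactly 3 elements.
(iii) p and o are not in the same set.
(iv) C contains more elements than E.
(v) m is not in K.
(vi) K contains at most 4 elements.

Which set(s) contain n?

n: K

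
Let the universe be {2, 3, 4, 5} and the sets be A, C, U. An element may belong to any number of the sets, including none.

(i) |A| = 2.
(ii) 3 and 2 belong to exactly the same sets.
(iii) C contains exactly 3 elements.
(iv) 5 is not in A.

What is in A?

A = {2, 3}

From (iv): 5 ∉ A.
Suppose 2 ∉ A: no assignment then satisfies all the clues, so 2 ∈ A.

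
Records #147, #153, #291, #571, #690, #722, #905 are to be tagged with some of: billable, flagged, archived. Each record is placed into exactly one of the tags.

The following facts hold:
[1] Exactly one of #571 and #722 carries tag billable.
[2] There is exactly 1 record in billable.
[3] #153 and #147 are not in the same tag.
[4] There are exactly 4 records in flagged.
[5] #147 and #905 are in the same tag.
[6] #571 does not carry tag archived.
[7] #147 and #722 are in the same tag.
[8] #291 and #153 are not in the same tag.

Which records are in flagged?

flagged = {#147, #291, #722, #905}

From (6): #571 ∉ archived.
Suppose #147 ∉ flagged: no assignment then satisfies all the clues, so #147 ∈ flagged.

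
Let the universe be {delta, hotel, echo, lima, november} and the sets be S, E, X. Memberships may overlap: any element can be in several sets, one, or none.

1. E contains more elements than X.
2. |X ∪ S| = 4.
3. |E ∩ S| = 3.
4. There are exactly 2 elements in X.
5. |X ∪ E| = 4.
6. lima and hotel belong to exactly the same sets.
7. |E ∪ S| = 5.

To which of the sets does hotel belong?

hotel: E, S, X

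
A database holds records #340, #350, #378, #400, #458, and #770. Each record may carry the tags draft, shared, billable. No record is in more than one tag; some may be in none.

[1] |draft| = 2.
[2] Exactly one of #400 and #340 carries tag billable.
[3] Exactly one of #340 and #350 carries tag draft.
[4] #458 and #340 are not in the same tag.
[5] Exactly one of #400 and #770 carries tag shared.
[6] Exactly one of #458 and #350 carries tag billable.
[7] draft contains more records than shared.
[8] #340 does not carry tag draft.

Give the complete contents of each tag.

draft = {#350, #378}; shared = {#770}; billable = {#400, #458}

From (8): #340 ∉ draft.
(3) (exactly one): #350 ∈ draft.
(6) (exactly one): #458 ∈ billable.
(4): #340 ∉ billable.
(2) (exactly one): #400 ∈ billable.
(5) (exactly one): #770 ∈ shared.
(1): only 2 candidates remain for draft, so all are in.
Suppose #340 ∈ shared: no assignment then satisfies all the clues, so #340 ∉ shared.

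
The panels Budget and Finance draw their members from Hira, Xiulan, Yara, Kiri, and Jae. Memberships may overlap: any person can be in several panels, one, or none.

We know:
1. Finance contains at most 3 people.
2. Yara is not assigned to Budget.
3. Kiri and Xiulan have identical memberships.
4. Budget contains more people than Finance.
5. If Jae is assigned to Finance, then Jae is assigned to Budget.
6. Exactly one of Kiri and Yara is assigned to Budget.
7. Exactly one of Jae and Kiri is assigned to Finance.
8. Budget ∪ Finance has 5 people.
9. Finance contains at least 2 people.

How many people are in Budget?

4

From (2): Yara ∉ Budget.
(6) (exactly one): Kiri ∈ Budget.
(3): Xiulan matches Kiri: Xiulan ∈ Budget.
Suppose Hira ∉ Budget: no assignment then satisfies all the clues, so Hira ∈ Budget.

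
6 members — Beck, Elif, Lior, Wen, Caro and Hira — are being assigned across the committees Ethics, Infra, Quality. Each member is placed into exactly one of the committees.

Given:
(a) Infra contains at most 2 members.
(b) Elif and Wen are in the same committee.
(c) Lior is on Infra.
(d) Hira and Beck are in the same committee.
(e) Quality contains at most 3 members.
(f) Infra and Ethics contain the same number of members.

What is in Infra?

Infra = {Caro, Lior}

From (c): Lior ∈ Infra.
Suppose Beck ∈ Infra: no assignment then satisfies all the clues, so Beck ∉ Infra.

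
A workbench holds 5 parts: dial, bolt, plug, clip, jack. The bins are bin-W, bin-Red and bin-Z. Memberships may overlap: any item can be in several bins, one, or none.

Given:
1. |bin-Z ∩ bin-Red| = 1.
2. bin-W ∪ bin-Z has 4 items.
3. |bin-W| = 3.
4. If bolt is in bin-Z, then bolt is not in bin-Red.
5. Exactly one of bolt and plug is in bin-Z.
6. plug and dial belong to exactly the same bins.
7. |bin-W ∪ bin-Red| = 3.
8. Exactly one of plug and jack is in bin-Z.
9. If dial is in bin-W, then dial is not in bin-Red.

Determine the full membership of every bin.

bin-W = {dial, jack, plug}; bin-Red = {jack}; bin-Z = {bolt, jack}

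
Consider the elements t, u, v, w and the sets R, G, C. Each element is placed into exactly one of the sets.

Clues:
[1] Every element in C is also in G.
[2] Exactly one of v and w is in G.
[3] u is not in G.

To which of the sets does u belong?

From (3): u ∉ G.
(1) contrapositive: u ∉ C.
Only one set left: u ∈ R.

u: R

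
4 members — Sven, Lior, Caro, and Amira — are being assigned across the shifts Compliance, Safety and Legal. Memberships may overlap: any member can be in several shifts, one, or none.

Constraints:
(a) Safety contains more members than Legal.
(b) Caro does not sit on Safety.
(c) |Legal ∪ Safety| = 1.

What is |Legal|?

0

From (b): Caro ∉ Safety.
Suppose Sven ∈ Legal: no assignment then satisfies all the clues, so Sven ∉ Legal.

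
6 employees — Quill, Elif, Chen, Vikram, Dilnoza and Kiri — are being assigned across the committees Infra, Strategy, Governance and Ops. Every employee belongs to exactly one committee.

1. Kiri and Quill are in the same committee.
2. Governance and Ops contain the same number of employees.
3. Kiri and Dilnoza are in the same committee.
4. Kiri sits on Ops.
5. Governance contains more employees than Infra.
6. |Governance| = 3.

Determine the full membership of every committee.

From (4): Kiri ∈ Ops.
(1): Quill matches Kiri: Quill ∉ Infra.
(1): Quill matches Kiri: Quill ∉ Strategy.
(1): Quill matches Kiri: Quill ∉ Governance.
(1): Quill matches Kiri: Quill ∈ Ops.
(3): Dilnoza matches Kiri: Dilnoza ∉ Infra.
(3): Dilnoza matches Kiri: Dilnoza ∉ Strategy.
(3): Dilnoza matches Kiri: Dilnoza ∉ Governance.
(3): Dilnoza matches Kiri: Dilnoza ∈ Ops.
(6): only 3 candidates remain for Governance, so all are in.

Infra = {}; Strategy = {}; Governance = {Chen, Elif, Vikram}; Ops = {Dilnoza, Kiri, Quill}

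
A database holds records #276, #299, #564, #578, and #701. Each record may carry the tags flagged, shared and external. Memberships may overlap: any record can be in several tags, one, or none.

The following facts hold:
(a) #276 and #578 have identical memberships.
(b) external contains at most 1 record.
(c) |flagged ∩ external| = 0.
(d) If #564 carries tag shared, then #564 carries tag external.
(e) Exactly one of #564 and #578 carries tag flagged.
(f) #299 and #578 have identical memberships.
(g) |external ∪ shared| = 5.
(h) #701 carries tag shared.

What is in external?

external = {#564}

From (h): #701 ∈ shared.
Suppose #276 ∈ external: no assignment then satisfies all the clues, so #276 ∉ external.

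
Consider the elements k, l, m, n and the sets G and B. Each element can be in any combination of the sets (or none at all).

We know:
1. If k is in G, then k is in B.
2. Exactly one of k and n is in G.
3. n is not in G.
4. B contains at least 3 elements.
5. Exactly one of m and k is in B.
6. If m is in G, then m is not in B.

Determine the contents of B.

From (3): n ∉ G.
(2) (exactly one): k ∈ G.
(1): k ∈ B.
(5) (exactly one): m ∉ B.
(4): only 3 candidates remain for B, so all are in.

B = {k, l, n}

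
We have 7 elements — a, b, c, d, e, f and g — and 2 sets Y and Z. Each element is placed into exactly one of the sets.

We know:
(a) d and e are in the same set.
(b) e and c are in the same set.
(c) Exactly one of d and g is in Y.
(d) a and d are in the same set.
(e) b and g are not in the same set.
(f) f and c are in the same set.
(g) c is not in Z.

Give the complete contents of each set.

From (g): c ∉ Z.
(b): e matches c: e ∉ Z.
(f): f matches c: f ∉ Z.
Only one set left: c ∈ Y.
Only one set left: e ∈ Y.
Only one set left: f ∈ Y.
(a): d matches e: d ∈ Y.
(c) (exactly one): g ∉ Y.
(d): a matches d: a ∈ Y.
Only one set left: g ∈ Z.
(e): b ∉ Z.
Only one set left: b ∈ Y.

Y = {a, b, c, d, e, f}; Z = {g}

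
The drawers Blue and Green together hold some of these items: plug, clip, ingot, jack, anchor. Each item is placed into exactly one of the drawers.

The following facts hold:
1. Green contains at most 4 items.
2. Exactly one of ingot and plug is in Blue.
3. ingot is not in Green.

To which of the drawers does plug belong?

From (3): ingot ∉ Green.
Only one drawer left: ingot ∈ Blue.
(2) (exactly one): plug ∉ Blue.
Only one drawer left: plug ∈ Green.

plug: Green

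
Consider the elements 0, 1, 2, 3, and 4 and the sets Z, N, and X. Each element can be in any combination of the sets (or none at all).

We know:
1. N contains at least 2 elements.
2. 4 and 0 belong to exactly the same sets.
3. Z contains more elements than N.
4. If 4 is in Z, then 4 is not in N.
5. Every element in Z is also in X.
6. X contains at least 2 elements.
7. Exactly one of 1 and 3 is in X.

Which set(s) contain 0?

0: X, Z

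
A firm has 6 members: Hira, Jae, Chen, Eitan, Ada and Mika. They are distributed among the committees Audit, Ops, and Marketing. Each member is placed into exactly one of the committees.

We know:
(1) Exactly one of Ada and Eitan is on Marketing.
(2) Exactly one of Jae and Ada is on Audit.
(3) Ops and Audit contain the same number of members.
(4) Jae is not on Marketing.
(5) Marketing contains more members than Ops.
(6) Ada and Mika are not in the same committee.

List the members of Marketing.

Marketing = {Chen, Eitan, Hira, Mika}

From (4): Jae ∉ Marketing.
Suppose Hira ∉ Marketing: no assignment then satisfies all the clues, so Hira ∈ Marketing.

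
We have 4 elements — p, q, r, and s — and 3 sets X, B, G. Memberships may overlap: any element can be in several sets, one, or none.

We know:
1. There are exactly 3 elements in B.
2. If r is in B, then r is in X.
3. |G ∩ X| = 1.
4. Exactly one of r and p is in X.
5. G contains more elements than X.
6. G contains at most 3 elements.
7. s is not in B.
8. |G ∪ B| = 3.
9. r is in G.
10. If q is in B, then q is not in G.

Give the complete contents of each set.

From (7): s ∉ B.
From (9): r ∈ G.
(1): only 3 candidates remain for B, so all are in.
(2): r ∈ X.
(4) (exactly one): p ∉ X.
(10): q ∉ G.
Suppose p ∉ G: no assignment then satisfies all the clues, so p ∈ G.

X = {r}; B = {p, q, r}; G = {p, r}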